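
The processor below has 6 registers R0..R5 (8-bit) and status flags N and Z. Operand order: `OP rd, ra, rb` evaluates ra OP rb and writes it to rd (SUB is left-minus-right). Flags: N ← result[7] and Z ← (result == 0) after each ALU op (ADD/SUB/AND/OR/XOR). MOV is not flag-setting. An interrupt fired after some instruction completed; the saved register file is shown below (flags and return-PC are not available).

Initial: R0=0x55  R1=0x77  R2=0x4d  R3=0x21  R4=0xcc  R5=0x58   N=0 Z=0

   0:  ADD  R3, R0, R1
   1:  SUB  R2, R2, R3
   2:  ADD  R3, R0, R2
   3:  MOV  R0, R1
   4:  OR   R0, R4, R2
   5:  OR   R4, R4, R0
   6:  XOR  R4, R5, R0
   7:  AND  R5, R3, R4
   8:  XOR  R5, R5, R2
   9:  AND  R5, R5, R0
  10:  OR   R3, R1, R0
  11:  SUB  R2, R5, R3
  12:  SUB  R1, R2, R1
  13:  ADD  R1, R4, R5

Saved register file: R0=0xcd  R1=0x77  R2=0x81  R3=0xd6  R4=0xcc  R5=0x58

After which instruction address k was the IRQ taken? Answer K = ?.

K = 4

after  0: R0=0x55 R1=0x77 R2=0x4d R3=0xcc R4=0xcc R5=0x58  N=1 Z=0
after  1: R0=0x55 R1=0x77 R2=0x81 R3=0xcc R4=0xcc R5=0x58  N=1 Z=0
after  2: R0=0x55 R1=0x77 R2=0x81 R3=0xd6 R4=0xcc R5=0x58  N=1 Z=0
after  3: R0=0x77 R1=0x77 R2=0x81 R3=0xd6 R4=0xcc R5=0x58  N=1 Z=0
after  4: R0=0xcd R1=0x77 R2=0x81 R3=0xd6 R4=0xcc R5=0x58  N=1 Z=0
-- IRQ taken; context saved, return-PC = 5 --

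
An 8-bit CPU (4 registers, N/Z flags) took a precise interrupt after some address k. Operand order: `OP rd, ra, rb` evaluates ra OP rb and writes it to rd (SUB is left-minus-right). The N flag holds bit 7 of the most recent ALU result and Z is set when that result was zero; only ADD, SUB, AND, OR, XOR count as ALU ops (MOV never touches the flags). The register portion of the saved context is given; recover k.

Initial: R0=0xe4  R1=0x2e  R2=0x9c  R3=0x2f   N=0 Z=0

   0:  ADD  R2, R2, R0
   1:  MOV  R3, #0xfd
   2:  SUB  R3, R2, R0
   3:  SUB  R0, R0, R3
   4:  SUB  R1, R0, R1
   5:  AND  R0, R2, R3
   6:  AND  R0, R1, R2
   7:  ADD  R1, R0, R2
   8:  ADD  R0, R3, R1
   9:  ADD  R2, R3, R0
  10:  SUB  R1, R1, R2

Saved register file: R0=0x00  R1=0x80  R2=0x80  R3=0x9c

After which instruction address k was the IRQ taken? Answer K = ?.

after  0: R0=0xe4 R1=0x2e R2=0x80 R3=0x2f  N=1 Z=0
after  1: R0=0xe4 R1=0x2e R2=0x80 R3=0xfd  N=1 Z=0
after  2: R0=0xe4 R1=0x2e R2=0x80 R3=0x9c  N=1 Z=0
after  3: R0=0x48 R1=0x2e R2=0x80 R3=0x9c  N=0 Z=0
after  4: R0=0x48 R1=0x1a R2=0x80 R3=0x9c  N=0 Z=0
after  5: R0=0x80 R1=0x1a R2=0x80 R3=0x9c  N=1 Z=0
after  6: R0=0x00 R1=0x1a R2=0x80 R3=0x9c  N=0 Z=1
after  7: R0=0x00 R1=0x80 R2=0x80 R3=0x9c  N=1 Z=0
-- IRQ taken; context saved, return-PC = 8 --

K = 7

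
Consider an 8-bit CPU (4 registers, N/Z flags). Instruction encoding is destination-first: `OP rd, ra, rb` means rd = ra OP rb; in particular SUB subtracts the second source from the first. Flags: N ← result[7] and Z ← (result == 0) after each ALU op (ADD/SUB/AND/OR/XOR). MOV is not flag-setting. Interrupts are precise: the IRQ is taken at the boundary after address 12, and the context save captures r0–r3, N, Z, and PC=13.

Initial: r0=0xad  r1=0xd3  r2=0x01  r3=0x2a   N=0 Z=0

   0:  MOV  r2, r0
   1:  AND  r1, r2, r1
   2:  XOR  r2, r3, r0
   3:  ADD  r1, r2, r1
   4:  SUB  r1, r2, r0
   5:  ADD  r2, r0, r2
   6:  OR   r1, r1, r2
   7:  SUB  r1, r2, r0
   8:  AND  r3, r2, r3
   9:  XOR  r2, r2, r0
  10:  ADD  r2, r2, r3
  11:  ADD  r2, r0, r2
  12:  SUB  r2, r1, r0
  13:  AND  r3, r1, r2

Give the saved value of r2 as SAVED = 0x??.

after  0: r0=0xad r1=0xd3 r2=0xad r3=0x2a  N=0 Z=0
after  1: r0=0xad r1=0x81 r2=0xad r3=0x2a  N=1 Z=0
after  2: r0=0xad r1=0x81 r2=0x87 r3=0x2a  N=1 Z=0
after  3: r0=0xad r1=0x08 r2=0x87 r3=0x2a  N=0 Z=0
after  4: r0=0xad r1=0xda r2=0x87 r3=0x2a  N=1 Z=0
after  5: r0=0xad r1=0xda r2=0x34 r3=0x2a  N=0 Z=0
after  6: r0=0xad r1=0xfe r2=0x34 r3=0x2a  N=1 Z=0
after  7: r0=0xad r1=0x87 r2=0x34 r3=0x2a  N=1 Z=0
after  8: r0=0xad r1=0x87 r2=0x34 r3=0x20  N=0 Z=0
after  9: r0=0xad r1=0x87 r2=0x99 r3=0x20  N=1 Z=0
after 10: r0=0xad r1=0x87 r2=0xb9 r3=0x20  N=1 Z=0
after 11: r0=0xad r1=0x87 r2=0x66 r3=0x20  N=0 Z=0
after 12: r0=0xad r1=0x87 r2=0xda r3=0x20  N=1 Z=0
-- IRQ taken; context saved, return-PC = 13 --

SAVED = 0xda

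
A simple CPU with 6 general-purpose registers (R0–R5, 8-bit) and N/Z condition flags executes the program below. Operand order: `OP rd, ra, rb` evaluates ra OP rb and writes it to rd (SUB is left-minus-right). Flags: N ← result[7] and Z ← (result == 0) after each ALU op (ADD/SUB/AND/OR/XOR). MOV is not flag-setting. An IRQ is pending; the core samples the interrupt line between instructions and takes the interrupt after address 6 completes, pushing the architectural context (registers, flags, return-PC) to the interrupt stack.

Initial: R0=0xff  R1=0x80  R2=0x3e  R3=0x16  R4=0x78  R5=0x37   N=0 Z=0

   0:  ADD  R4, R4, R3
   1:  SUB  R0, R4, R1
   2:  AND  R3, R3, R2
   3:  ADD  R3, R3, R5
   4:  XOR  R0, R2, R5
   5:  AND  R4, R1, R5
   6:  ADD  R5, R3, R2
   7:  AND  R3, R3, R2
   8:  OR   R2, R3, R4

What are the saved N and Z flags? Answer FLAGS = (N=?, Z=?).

FLAGS = (N=1, Z=0)

after  0: R0=0xff R1=0x80 R2=0x3e R3=0x16 R4=0x8e R5=0x37  N=1 Z=0
after  1: R0=0x0e R1=0x80 R2=0x3e R3=0x16 R4=0x8e R5=0x37  N=0 Z=0
after  2: R0=0x0e R1=0x80 R2=0x3e R3=0x16 R4=0x8e R5=0x37  N=0 Z=0
after  3: R0=0x0e R1=0x80 R2=0x3e R3=0x4d R4=0x8e R5=0x37  N=0 Z=0
after  4: R0=0x09 R1=0x80 R2=0x3e R3=0x4d R4=0x8e R5=0x37  N=0 Z=0
after  5: R0=0x09 R1=0x80 R2=0x3e R3=0x4d R4=0x00 R5=0x37  N=0 Z=1
after  6: R0=0x09 R1=0x80 R2=0x3e R3=0x4d R4=0x00 R5=0x8b  N=1 Z=0
-- IRQ taken; context saved, return-PC = 7 --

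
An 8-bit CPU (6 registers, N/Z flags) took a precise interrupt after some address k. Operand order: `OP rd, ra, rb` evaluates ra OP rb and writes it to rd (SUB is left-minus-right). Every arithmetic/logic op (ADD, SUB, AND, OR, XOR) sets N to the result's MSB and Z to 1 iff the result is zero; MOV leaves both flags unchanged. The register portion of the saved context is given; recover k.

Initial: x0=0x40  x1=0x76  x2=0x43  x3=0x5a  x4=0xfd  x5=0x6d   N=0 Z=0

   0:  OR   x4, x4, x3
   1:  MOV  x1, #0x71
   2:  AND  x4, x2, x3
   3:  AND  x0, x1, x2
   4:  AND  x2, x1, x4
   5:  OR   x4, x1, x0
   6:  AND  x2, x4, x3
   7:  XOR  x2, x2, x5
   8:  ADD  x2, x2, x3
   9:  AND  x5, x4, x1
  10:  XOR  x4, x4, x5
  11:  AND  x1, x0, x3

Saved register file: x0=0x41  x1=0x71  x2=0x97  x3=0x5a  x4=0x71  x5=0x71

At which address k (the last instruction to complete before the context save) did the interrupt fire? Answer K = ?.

after  0: x0=0x40 x1=0x76 x2=0x43 x3=0x5a x4=0xff x5=0x6d  N=1 Z=0
after  1: x0=0x40 x1=0x71 x2=0x43 x3=0x5a x4=0xff x5=0x6d  N=1 Z=0
after  2: x0=0x40 x1=0x71 x2=0x43 x3=0x5a x4=0x42 x5=0x6d  N=0 Z=0
after  3: x0=0x41 x1=0x71 x2=0x43 x3=0x5a x4=0x42 x5=0x6d  N=0 Z=0
after  4: x0=0x41 x1=0x71 x2=0x40 x3=0x5a x4=0x42 x5=0x6d  N=0 Z=0
after  5: x0=0x41 x1=0x71 x2=0x40 x3=0x5a x4=0x71 x5=0x6d  N=0 Z=0
after  6: x0=0x41 x1=0x71 x2=0x50 x3=0x5a x4=0x71 x5=0x6d  N=0 Z=0
after  7: x0=0x41 x1=0x71 x2=0x3d x3=0x5a x4=0x71 x5=0x6d  N=0 Z=0
after  8: x0=0x41 x1=0x71 x2=0x97 x3=0x5a x4=0x71 x5=0x6d  N=1 Z=0
after  9: x0=0x41 x1=0x71 x2=0x97 x3=0x5a x4=0x71 x5=0x71  N=0 Z=0
-- IRQ taken; context saved, return-PC = 10 --

K = 9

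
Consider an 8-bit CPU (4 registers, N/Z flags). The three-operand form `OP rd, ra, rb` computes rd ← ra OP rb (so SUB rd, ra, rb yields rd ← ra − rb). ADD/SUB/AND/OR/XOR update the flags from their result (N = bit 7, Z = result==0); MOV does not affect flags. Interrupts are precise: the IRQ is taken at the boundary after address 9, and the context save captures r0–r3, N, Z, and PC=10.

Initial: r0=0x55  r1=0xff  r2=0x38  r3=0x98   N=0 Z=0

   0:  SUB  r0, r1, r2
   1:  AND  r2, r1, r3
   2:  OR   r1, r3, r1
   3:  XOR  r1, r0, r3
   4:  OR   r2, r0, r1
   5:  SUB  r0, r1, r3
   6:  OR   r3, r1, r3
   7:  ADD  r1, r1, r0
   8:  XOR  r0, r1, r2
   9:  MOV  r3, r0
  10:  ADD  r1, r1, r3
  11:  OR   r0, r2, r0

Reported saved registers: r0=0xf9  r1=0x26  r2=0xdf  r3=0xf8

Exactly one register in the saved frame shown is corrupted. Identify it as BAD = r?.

after  0: r0=0xc7 r1=0xff r2=0x38 r3=0x98  N=1 Z=0
after  1: r0=0xc7 r1=0xff r2=0x98 r3=0x98  N=1 Z=0
after  2: r0=0xc7 r1=0xff r2=0x98 r3=0x98  N=1 Z=0
after  3: r0=0xc7 r1=0x5f r2=0x98 r3=0x98  N=0 Z=0
after  4: r0=0xc7 r1=0x5f r2=0xdf r3=0x98  N=1 Z=0
after  5: r0=0xc7 r1=0x5f r2=0xdf r3=0x98  N=1 Z=0
after  6: r0=0xc7 r1=0x5f r2=0xdf r3=0xdf  N=1 Z=0
after  7: r0=0xc7 r1=0x26 r2=0xdf r3=0xdf  N=0 Z=0
after  8: r0=0xf9 r1=0x26 r2=0xdf r3=0xdf  N=1 Z=0
after  9: r0=0xf9 r1=0x26 r2=0xdf r3=0xf9  N=1 Z=0
-- IRQ taken; context saved, return-PC = 10 --
mismatch: r3: reported 0xf8 vs actual 0xf9

BAD = r3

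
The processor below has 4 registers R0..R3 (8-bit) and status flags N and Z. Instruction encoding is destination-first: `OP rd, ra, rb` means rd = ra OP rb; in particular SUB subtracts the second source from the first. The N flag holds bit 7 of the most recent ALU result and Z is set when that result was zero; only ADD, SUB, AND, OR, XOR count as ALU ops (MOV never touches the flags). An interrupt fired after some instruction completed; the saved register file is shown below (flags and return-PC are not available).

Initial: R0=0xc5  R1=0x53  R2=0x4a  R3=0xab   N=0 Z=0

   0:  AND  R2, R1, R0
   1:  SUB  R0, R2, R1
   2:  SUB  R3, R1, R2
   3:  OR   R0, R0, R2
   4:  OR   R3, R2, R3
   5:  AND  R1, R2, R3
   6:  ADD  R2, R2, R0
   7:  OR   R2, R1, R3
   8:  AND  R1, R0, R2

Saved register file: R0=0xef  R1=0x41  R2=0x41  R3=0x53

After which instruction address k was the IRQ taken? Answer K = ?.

K = 5

after  0: R0=0xc5 R1=0x53 R2=0x41 R3=0xab  N=0 Z=0
after  1: R0=0xee R1=0x53 R2=0x41 R3=0xab  N=1 Z=0
after  2: R0=0xee R1=0x53 R2=0x41 R3=0x12  N=0 Z=0
after  3: R0=0xef R1=0x53 R2=0x41 R3=0x12  N=1 Z=0
after  4: R0=0xef R1=0x53 R2=0x41 R3=0x53  N=0 Z=0
after  5: R0=0xef R1=0x41 R2=0x41 R3=0x53  N=0 Z=0
-- IRQ taken; context saved, return-PC = 6 --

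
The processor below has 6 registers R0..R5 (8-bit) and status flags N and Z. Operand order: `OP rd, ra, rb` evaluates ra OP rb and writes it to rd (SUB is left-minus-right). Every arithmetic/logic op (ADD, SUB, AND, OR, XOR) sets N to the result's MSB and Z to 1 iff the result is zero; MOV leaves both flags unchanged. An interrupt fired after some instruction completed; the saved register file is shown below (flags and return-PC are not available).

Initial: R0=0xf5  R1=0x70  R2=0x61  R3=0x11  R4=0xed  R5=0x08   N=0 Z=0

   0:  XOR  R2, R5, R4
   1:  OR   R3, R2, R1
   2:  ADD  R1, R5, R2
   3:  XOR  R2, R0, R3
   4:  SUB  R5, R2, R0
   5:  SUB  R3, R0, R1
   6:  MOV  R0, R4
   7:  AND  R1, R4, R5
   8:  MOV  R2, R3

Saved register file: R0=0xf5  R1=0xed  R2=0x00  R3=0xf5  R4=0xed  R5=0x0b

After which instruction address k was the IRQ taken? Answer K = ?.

after  0: R0=0xf5 R1=0x70 R2=0xe5 R3=0x11 R4=0xed R5=0x08  N=1 Z=0
after  1: R0=0xf5 R1=0x70 R2=0xe5 R3=0xf5 R4=0xed R5=0x08  N=1 Z=0
after  2: R0=0xf5 R1=0xed R2=0xe5 R3=0xf5 R4=0xed R5=0x08  N=1 Z=0
after  3: R0=0xf5 R1=0xed R2=0x00 R3=0xf5 R4=0xed R5=0x08  N=0 Z=1
after  4: R0=0xf5 R1=0xed R2=0x00 R3=0xf5 R4=0xed R5=0x0b  N=0 Z=0
-- IRQ taken; context saved, return-PC = 5 --

K = 4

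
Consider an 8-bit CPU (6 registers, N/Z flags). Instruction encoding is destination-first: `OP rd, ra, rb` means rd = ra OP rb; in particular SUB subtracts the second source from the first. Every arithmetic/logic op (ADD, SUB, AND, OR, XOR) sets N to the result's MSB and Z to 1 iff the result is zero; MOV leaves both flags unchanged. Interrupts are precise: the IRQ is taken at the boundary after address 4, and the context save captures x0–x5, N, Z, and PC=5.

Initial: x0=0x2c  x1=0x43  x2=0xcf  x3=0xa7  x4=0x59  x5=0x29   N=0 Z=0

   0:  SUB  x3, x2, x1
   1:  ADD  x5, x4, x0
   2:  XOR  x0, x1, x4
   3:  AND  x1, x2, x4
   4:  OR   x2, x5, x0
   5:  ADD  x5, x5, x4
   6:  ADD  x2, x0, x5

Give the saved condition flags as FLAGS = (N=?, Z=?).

FLAGS = (N=1, Z=0)

after  0: x0=0x2c x1=0x43 x2=0xcf x3=0x8c x4=0x59 x5=0x29  N=1 Z=0
after  1: x0=0x2c x1=0x43 x2=0xcf x3=0x8c x4=0x59 x5=0x85  N=1 Z=0
after  2: x0=0x1a x1=0x43 x2=0xcf x3=0x8c x4=0x59 x5=0x85  N=0 Z=0
after  3: x0=0x1a x1=0x49 x2=0xcf x3=0x8c x4=0x59 x5=0x85  N=0 Z=0
after  4: x0=0x1a x1=0x49 x2=0x9f x3=0x8c x4=0x59 x5=0x85  N=1 Z=0
-- IRQ taken; context saved, return-PC = 5 --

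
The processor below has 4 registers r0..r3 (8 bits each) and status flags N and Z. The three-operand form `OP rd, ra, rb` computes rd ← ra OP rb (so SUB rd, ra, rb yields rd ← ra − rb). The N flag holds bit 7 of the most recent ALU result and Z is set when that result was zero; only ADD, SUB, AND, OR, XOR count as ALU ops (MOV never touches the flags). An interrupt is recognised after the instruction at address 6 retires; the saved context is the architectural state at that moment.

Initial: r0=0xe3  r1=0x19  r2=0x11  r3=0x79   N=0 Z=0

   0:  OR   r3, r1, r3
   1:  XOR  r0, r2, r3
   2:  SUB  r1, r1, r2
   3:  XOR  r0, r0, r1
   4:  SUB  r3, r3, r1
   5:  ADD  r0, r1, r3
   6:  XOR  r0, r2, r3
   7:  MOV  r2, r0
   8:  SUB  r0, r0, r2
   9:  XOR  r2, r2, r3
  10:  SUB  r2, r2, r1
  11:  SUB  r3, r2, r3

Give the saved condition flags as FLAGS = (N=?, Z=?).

after  0: r0=0xe3 r1=0x19 r2=0x11 r3=0x79  N=0 Z=0
after  1: r0=0x68 r1=0x19 r2=0x11 r3=0x79  N=0 Z=0
after  2: r0=0x68 r1=0x08 r2=0x11 r3=0x79  N=0 Z=0
after  3: r0=0x60 r1=0x08 r2=0x11 r3=0x79  N=0 Z=0
after  4: r0=0x60 r1=0x08 r2=0x11 r3=0x71  N=0 Z=0
after  5: r0=0x79 r1=0x08 r2=0x11 r3=0x71  N=0 Z=0
after  6: r0=0x60 r1=0x08 r2=0x11 r3=0x71  N=0 Z=0
-- IRQ taken; context saved, return-PC = 7 --

FLAGS = (N=0, Z=0)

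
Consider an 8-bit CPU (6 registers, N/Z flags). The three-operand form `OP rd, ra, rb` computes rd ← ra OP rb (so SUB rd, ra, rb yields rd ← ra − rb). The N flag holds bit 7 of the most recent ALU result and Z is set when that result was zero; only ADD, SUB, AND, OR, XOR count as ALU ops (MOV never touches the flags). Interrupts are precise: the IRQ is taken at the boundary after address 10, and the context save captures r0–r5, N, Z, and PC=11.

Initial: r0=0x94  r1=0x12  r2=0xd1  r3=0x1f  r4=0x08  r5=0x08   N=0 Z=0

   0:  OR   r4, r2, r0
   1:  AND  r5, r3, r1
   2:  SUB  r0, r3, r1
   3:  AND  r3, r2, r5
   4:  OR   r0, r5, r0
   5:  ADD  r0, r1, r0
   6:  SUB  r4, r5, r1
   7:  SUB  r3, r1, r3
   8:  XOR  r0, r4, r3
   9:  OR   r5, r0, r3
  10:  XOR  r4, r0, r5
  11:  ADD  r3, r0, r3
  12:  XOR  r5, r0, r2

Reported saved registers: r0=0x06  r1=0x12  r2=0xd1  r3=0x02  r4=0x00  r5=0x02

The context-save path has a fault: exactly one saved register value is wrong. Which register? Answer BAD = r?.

BAD = r0

after  0: r0=0x94 r1=0x12 r2=0xd1 r3=0x1f r4=0xd5 r5=0x08  N=1 Z=0
after  1: r0=0x94 r1=0x12 r2=0xd1 r3=0x1f r4=0xd5 r5=0x12  N=0 Z=0
after  2: r0=0x0d r1=0x12 r2=0xd1 r3=0x1f r4=0xd5 r5=0x12  N=0 Z=0
after  3: r0=0x0d r1=0x12 r2=0xd1 r3=0x10 r4=0xd5 r5=0x12  N=0 Z=0
after  4: r0=0x1f r1=0x12 r2=0xd1 r3=0x10 r4=0xd5 r5=0x12  N=0 Z=0
after  5: r0=0x31 r1=0x12 r2=0xd1 r3=0x10 r4=0xd5 r5=0x12  N=0 Z=0
after  6: r0=0x31 r1=0x12 r2=0xd1 r3=0x10 r4=0x00 r5=0x12  N=0 Z=1
after  7: r0=0x31 r1=0x12 r2=0xd1 r3=0x02 r4=0x00 r5=0x12  N=0 Z=0
after  8: r0=0x02 r1=0x12 r2=0xd1 r3=0x02 r4=0x00 r5=0x12  N=0 Z=0
after  9: r0=0x02 r1=0x12 r2=0xd1 r3=0x02 r4=0x00 r5=0x02  N=0 Z=0
after 10: r0=0x02 r1=0x12 r2=0xd1 r3=0x02 r4=0x00 r5=0x02  N=0 Z=1
-- IRQ taken; context saved, return-PC = 11 --
mismatch: r0: reported 0x06 vs actual 0x02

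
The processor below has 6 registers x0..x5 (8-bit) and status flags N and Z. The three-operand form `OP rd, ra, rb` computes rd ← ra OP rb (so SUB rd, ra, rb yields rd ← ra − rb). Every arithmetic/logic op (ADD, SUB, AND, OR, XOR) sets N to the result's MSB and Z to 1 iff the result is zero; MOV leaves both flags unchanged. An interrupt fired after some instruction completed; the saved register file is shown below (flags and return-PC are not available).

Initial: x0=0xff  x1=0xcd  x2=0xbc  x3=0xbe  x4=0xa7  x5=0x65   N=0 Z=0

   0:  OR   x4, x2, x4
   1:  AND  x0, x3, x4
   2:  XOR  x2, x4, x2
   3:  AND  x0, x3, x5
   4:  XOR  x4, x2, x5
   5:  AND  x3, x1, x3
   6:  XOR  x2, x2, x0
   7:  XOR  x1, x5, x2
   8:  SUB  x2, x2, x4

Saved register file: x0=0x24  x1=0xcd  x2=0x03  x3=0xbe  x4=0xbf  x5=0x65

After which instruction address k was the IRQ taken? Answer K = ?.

K = 3

after  0: x0=0xff x1=0xcd x2=0xbc x3=0xbe x4=0xbf x5=0x65  N=1 Z=0
after  1: x0=0xbe x1=0xcd x2=0xbc x3=0xbe x4=0xbf x5=0x65  N=1 Z=0
after  2: x0=0xbe x1=0xcd x2=0x03 x3=0xbe x4=0xbf x5=0x65  N=0 Z=0
after  3: x0=0x24 x1=0xcd x2=0x03 x3=0xbe x4=0xbf x5=0x65  N=0 Z=0
-- IRQ taken; context saved, return-PC = 4 --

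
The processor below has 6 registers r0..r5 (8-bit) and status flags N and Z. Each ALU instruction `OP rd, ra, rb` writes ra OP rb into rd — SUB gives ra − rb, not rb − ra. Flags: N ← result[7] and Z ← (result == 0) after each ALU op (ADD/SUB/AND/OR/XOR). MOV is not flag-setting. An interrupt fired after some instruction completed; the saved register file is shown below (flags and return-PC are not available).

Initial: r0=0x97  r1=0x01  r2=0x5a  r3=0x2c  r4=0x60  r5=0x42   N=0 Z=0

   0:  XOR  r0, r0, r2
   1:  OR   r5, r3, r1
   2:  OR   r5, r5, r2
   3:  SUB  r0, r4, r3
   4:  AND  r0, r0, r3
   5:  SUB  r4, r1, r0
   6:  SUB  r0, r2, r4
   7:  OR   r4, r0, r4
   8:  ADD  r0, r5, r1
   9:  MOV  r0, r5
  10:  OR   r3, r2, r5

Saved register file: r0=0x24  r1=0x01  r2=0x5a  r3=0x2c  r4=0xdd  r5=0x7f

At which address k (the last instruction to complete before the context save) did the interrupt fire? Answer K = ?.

K = 5

after  0: r0=0xcd r1=0x01 r2=0x5a r3=0x2c r4=0x60 r5=0x42  N=1 Z=0
after  1: r0=0xcd r1=0x01 r2=0x5a r3=0x2c r4=0x60 r5=0x2d  N=0 Z=0
after  2: r0=0xcd r1=0x01 r2=0x5a r3=0x2c r4=0x60 r5=0x7f  N=0 Z=0
after  3: r0=0x34 r1=0x01 r2=0x5a r3=0x2c r4=0x60 r5=0x7f  N=0 Z=0
after  4: r0=0x24 r1=0x01 r2=0x5a r3=0x2c r4=0x60 r5=0x7f  N=0 Z=0
after  5: r0=0x24 r1=0x01 r2=0x5a r3=0x2c r4=0xdd r5=0x7f  N=1 Z=0
-- IRQ taken; context saved, return-PC = 6 --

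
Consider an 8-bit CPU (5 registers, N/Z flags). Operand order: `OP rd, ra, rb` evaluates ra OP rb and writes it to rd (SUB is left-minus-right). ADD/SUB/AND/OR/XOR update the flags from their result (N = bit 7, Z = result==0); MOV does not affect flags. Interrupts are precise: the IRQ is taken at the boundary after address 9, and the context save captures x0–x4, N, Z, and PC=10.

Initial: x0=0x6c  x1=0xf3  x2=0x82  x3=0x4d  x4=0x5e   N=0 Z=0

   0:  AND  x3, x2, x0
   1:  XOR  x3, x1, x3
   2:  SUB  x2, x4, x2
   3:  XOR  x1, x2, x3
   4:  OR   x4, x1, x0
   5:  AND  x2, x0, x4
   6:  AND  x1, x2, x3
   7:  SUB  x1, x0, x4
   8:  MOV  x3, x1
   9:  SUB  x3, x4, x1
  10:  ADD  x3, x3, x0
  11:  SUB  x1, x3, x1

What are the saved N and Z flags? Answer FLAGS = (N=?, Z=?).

FLAGS = (N=0, Z=0)

after  0: x0=0x6c x1=0xf3 x2=0x82 x3=0x00 x4=0x5e  N=0 Z=1
after  1: x0=0x6c x1=0xf3 x2=0x82 x3=0xf3 x4=0x5e  N=1 Z=0
after  2: x0=0x6c x1=0xf3 x2=0xdc x3=0xf3 x4=0x5e  N=1 Z=0
after  3: x0=0x6c x1=0x2f x2=0xdc x3=0xf3 x4=0x5e  N=0 Z=0
after  4: x0=0x6c x1=0x2f x2=0xdc x3=0xf3 x4=0x6f  N=0 Z=0
after  5: x0=0x6c x1=0x2f x2=0x6c x3=0xf3 x4=0x6f  N=0 Z=0
after  6: x0=0x6c x1=0x60 x2=0x6c x3=0xf3 x4=0x6f  N=0 Z=0
after  7: x0=0x6c x1=0xfd x2=0x6c x3=0xf3 x4=0x6f  N=1 Z=0
after  8: x0=0x6c x1=0xfd x2=0x6c x3=0xfd x4=0x6f  N=1 Z=0
after  9: x0=0x6c x1=0xfd x2=0x6c x3=0x72 x4=0x6f  N=0 Z=0
-- IRQ taken; context saved, return-PC = 10 --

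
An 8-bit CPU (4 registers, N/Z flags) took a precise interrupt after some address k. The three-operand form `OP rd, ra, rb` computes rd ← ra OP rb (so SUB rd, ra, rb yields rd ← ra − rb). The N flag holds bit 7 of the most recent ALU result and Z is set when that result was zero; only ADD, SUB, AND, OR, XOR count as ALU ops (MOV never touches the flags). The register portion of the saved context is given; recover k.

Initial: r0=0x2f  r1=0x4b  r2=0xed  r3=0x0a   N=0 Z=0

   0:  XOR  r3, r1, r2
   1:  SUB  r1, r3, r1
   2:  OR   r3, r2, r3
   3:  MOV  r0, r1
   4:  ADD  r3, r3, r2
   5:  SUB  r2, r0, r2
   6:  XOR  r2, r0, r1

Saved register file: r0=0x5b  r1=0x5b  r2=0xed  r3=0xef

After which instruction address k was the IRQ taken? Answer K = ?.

after  0: r0=0x2f r1=0x4b r2=0xed r3=0xa6  N=1 Z=0
after  1: r0=0x2f r1=0x5b r2=0xed r3=0xa6  N=0 Z=0
after  2: r0=0x2f r1=0x5b r2=0xed r3=0xef  N=1 Z=0
after  3: r0=0x5b r1=0x5b r2=0xed r3=0xef  N=1 Z=0
-- IRQ taken; context saved, return-PC = 4 --

K = 3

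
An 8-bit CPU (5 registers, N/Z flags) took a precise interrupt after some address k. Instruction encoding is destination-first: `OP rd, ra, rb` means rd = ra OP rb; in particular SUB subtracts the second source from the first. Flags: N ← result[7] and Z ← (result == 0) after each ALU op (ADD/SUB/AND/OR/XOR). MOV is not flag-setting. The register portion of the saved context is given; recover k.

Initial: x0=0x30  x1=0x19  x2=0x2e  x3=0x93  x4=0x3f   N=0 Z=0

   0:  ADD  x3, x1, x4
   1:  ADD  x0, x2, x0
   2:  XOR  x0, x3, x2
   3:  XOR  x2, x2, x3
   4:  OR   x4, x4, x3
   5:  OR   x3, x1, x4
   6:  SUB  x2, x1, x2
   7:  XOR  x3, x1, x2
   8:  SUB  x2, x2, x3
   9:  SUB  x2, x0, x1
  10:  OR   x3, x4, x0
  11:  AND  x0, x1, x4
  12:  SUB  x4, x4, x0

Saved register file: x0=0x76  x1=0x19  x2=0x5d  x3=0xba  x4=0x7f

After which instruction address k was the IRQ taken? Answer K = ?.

K = 9

after  0: x0=0x30 x1=0x19 x2=0x2e x3=0x58 x4=0x3f  N=0 Z=0
after  1: x0=0x5e x1=0x19 x2=0x2e x3=0x58 x4=0x3f  N=0 Z=0
after  2: x0=0x76 x1=0x19 x2=0x2e x3=0x58 x4=0x3f  N=0 Z=0
after  3: x0=0x76 x1=0x19 x2=0x76 x3=0x58 x4=0x3f  N=0 Z=0
after  4: x0=0x76 x1=0x19 x2=0x76 x3=0x58 x4=0x7f  N=0 Z=0
after  5: x0=0x76 x1=0x19 x2=0x76 x3=0x7f x4=0x7f  N=0 Z=0
after  6: x0=0x76 x1=0x19 x2=0xa3 x3=0x7f x4=0x7f  N=1 Z=0
after  7: x0=0x76 x1=0x19 x2=0xa3 x3=0xba x4=0x7f  N=1 Z=0
after  8: x0=0x76 x1=0x19 x2=0xe9 x3=0xba x4=0x7f  N=1 Z=0
after  9: x0=0x76 x1=0x19 x2=0x5d x3=0xba x4=0x7f  N=0 Z=0
-- IRQ taken; context saved, return-PC = 10 --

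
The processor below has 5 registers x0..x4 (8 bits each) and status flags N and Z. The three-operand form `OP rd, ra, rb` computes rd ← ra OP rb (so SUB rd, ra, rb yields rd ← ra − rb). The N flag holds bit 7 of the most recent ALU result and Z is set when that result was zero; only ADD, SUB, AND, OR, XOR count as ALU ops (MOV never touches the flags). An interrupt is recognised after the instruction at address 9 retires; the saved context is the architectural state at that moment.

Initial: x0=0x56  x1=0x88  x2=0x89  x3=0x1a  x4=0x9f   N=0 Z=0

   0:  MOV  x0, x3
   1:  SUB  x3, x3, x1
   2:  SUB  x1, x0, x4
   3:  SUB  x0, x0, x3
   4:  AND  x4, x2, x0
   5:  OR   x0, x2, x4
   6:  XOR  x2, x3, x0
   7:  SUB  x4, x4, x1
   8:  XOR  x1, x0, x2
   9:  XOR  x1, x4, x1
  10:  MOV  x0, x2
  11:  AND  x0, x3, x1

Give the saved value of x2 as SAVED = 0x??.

SAVED = 0x1b

after  0: x0=0x1a x1=0x88 x2=0x89 x3=0x1a x4=0x9f  N=0 Z=0
after  1: x0=0x1a x1=0x88 x2=0x89 x3=0x92 x4=0x9f  N=1 Z=0
after  2: x0=0x1a x1=0x7b x2=0x89 x3=0x92 x4=0x9f  N=0 Z=0
after  3: x0=0x88 x1=0x7b x2=0x89 x3=0x92 x4=0x9f  N=1 Z=0
after  4: x0=0x88 x1=0x7b x2=0x89 x3=0x92 x4=0x88  N=1 Z=0
after  5: x0=0x89 x1=0x7b x2=0x89 x3=0x92 x4=0x88  N=1 Z=0
after  6: x0=0x89 x1=0x7b x2=0x1b x3=0x92 x4=0x88  N=0 Z=0
after  7: x0=0x89 x1=0x7b x2=0x1b x3=0x92 x4=0x0d  N=0 Z=0
after  8: x0=0x89 x1=0x92 x2=0x1b x3=0x92 x4=0x0d  N=1 Z=0
after  9: x0=0x89 x1=0x9f x2=0x1b x3=0x92 x4=0x0d  N=1 Z=0
-- IRQ taken; context saved, return-PC = 10 --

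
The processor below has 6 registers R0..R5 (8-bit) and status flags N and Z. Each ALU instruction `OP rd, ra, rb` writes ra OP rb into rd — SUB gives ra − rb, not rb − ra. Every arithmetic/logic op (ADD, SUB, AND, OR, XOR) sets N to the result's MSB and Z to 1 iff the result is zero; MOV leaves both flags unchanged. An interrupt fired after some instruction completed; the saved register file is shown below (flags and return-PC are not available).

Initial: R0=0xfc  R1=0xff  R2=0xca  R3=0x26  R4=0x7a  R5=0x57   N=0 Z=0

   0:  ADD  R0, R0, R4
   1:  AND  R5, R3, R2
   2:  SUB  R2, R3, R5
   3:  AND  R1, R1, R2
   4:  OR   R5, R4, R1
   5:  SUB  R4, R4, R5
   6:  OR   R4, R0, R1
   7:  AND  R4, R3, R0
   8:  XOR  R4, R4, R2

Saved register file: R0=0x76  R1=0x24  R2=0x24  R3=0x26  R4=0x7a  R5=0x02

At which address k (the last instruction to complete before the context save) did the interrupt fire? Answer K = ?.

K = 3

after  0: R0=0x76 R1=0xff R2=0xca R3=0x26 R4=0x7a R5=0x57  N=0 Z=0
after  1: R0=0x76 R1=0xff R2=0xca R3=0x26 R4=0x7a R5=0x02  N=0 Z=0
after  2: R0=0x76 R1=0xff R2=0x24 R3=0x26 R4=0x7a R5=0x02  N=0 Z=0
after  3: R0=0x76 R1=0x24 R2=0x24 R3=0x26 R4=0x7a R5=0x02  N=0 Z=0
-- IRQ taken; context saved, return-PC = 4 --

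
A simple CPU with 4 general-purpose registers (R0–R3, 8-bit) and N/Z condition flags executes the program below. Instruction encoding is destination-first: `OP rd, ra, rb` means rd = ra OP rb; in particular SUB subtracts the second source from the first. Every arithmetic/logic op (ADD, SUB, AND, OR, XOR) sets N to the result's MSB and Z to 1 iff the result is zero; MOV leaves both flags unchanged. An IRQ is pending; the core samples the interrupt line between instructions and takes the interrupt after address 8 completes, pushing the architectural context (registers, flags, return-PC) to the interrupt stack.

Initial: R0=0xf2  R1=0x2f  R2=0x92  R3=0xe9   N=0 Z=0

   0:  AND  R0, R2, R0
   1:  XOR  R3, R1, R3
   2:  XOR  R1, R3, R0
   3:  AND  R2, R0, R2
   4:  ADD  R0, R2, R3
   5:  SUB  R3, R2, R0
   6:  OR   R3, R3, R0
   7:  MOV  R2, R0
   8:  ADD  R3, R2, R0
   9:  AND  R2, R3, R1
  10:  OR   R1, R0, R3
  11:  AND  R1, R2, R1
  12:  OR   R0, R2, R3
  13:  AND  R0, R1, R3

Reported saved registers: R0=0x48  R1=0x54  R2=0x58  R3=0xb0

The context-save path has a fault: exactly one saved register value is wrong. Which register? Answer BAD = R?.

BAD = R0

after  0: R0=0x92 R1=0x2f R2=0x92 R3=0xe9  N=1 Z=0
after  1: R0=0x92 R1=0x2f R2=0x92 R3=0xc6  N=1 Z=0
after  2: R0=0x92 R1=0x54 R2=0x92 R3=0xc6  N=0 Z=0
after  3: R0=0x92 R1=0x54 R2=0x92 R3=0xc6  N=1 Z=0
after  4: R0=0x58 R1=0x54 R2=0x92 R3=0xc6  N=0 Z=0
after  5: R0=0x58 R1=0x54 R2=0x92 R3=0x3a  N=0 Z=0
after  6: R0=0x58 R1=0x54 R2=0x92 R3=0x7a  N=0 Z=0
after  7: R0=0x58 R1=0x54 R2=0x58 R3=0x7a  N=0 Z=0
after  8: R0=0x58 R1=0x54 R2=0x58 R3=0xb0  N=1 Z=0
-- IRQ taken; context saved, return-PC = 9 --
mismatch: R0: reported 0x48 vs actual 0x58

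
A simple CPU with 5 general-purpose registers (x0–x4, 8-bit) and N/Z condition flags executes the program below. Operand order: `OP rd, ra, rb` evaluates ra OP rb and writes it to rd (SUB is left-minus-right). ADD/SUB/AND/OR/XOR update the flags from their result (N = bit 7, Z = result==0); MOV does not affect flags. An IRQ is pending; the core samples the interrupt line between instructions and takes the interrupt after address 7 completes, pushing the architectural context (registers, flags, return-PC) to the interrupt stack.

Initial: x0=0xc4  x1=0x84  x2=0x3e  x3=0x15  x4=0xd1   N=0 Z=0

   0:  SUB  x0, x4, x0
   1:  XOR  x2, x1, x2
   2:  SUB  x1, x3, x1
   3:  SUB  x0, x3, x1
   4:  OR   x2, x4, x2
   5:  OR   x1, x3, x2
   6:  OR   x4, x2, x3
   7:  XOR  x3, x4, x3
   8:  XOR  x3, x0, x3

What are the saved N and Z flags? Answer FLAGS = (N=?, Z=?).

after  0: x0=0x0d x1=0x84 x2=0x3e x3=0x15 x4=0xd1  N=0 Z=0
after  1: x0=0x0d x1=0x84 x2=0xba x3=0x15 x4=0xd1  N=1 Z=0
after  2: x0=0x0d x1=0x91 x2=0xba x3=0x15 x4=0xd1  N=1 Z=0
after  3: x0=0x84 x1=0x91 x2=0xba x3=0x15 x4=0xd1  N=1 Z=0
after  4: x0=0x84 x1=0x91 x2=0xfb x3=0x15 x4=0xd1  N=1 Z=0
after  5: x0=0x84 x1=0xff x2=0xfb x3=0x15 x4=0xd1  N=1 Z=0
after  6: x0=0x84 x1=0xff x2=0xfb x3=0x15 x4=0xff  N=1 Z=0
after  7: x0=0x84 x1=0xff x2=0xfb x3=0xea x4=0xff  N=1 Z=0
-- IRQ taken; context saved, return-PC = 8 --

FLAGS = (N=1, Z=0)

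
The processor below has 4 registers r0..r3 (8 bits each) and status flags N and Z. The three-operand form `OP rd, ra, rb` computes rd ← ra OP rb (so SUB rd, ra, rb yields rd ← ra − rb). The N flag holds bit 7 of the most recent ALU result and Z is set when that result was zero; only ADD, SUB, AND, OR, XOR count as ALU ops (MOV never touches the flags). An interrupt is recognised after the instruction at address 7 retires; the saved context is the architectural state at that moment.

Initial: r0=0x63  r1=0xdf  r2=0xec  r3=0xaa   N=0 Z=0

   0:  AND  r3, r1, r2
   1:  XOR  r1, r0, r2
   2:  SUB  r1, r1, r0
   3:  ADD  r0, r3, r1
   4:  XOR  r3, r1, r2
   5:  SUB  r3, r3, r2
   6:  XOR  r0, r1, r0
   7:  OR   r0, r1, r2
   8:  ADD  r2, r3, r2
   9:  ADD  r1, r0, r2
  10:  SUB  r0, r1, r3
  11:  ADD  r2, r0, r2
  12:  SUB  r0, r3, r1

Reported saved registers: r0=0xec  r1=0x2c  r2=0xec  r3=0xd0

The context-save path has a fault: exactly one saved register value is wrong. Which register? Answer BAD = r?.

after  0: r0=0x63 r1=0xdf r2=0xec r3=0xcc  N=1 Z=0
after  1: r0=0x63 r1=0x8f r2=0xec r3=0xcc  N=1 Z=0
after  2: r0=0x63 r1=0x2c r2=0xec r3=0xcc  N=0 Z=0
after  3: r0=0xf8 r1=0x2c r2=0xec r3=0xcc  N=1 Z=0
after  4: r0=0xf8 r1=0x2c r2=0xec r3=0xc0  N=1 Z=0
after  5: r0=0xf8 r1=0x2c r2=0xec r3=0xd4  N=1 Z=0
after  6: r0=0xd4 r1=0x2c r2=0xec r3=0xd4  N=1 Z=0
after  7: r0=0xec r1=0x2c r2=0xec r3=0xd4  N=1 Z=0
-- IRQ taken; context saved, return-PC = 8 --
mismatch: r3: reported 0xd0 vs actual 0xd4

BAD = r3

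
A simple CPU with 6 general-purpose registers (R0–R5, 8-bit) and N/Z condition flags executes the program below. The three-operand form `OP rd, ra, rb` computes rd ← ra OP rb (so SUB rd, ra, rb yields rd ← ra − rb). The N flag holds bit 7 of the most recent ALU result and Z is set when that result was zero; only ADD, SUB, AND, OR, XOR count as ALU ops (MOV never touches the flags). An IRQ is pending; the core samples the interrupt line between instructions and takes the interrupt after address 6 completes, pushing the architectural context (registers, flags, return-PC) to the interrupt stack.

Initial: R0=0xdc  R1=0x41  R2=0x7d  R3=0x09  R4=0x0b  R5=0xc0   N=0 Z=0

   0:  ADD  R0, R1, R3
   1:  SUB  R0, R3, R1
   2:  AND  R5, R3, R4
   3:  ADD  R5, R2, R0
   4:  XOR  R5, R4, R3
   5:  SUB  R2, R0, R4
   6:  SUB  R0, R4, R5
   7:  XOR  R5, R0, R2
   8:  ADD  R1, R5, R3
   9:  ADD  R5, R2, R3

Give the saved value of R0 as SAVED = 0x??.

SAVED = 0x09

after  0: R0=0x4a R1=0x41 R2=0x7d R3=0x09 R4=0x0b R5=0xc0  N=0 Z=0
after  1: R0=0xc8 R1=0x41 R2=0x7d R3=0x09 R4=0x0b R5=0xc0  N=1 Z=0
after  2: R0=0xc8 R1=0x41 R2=0x7d R3=0x09 R4=0x0b R5=0x09  N=0 Z=0
after  3: R0=0xc8 R1=0x41 R2=0x7d R3=0x09 R4=0x0b R5=0x45  N=0 Z=0
after  4: R0=0xc8 R1=0x41 R2=0x7d R3=0x09 R4=0x0b R5=0x02  N=0 Z=0
after  5: R0=0xc8 R1=0x41 R2=0xbd R3=0x09 R4=0x0b R5=0x02  N=1 Z=0
after  6: R0=0x09 R1=0x41 R2=0xbd R3=0x09 R4=0x0b R5=0x02  N=0 Z=0
-- IRQ taken; context saved, return-PC = 7 --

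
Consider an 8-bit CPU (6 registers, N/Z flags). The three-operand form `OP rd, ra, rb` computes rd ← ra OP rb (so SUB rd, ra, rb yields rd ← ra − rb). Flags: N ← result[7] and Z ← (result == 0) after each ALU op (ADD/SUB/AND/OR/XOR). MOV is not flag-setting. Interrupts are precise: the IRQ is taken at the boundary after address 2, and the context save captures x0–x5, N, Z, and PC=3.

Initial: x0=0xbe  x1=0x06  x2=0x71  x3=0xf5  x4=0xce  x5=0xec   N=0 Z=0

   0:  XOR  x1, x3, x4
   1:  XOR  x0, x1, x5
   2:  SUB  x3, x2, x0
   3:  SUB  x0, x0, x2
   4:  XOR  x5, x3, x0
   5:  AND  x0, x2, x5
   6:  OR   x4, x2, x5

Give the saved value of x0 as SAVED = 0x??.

SAVED = 0xd7

after  0: x0=0xbe x1=0x3b x2=0x71 x3=0xf5 x4=0xce x5=0xec  N=0 Z=0
after  1: x0=0xd7 x1=0x3b x2=0x71 x3=0xf5 x4=0xce x5=0xec  N=1 Z=0
after  2: x0=0xd7 x1=0x3b x2=0x71 x3=0x9a x4=0xce x5=0xec  N=1 Z=0
-- IRQ taken; context saved, return-PC = 3 --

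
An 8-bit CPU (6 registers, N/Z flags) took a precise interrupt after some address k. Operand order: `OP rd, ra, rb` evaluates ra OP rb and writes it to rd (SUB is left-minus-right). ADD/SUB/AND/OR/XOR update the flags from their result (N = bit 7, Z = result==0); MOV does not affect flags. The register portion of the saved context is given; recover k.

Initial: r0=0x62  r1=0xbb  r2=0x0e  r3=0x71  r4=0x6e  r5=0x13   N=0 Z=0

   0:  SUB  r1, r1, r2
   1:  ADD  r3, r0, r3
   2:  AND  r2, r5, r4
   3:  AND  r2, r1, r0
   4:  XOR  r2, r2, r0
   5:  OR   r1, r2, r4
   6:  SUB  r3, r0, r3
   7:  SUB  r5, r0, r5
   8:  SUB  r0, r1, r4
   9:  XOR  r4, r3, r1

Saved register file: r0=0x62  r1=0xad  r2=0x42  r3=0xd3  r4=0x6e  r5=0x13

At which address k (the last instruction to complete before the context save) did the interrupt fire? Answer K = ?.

after  0: r0=0x62 r1=0xad r2=0x0e r3=0x71 r4=0x6e r5=0x13  N=1 Z=0
after  1: r0=0x62 r1=0xad r2=0x0e r3=0xd3 r4=0x6e r5=0x13  N=1 Z=0
after  2: r0=0x62 r1=0xad r2=0x02 r3=0xd3 r4=0x6e r5=0x13  N=0 Z=0
after  3: r0=0x62 r1=0xad r2=0x20 r3=0xd3 r4=0x6e r5=0x13  N=0 Z=0
after  4: r0=0x62 r1=0xad r2=0x42 r3=0xd3 r4=0x6e r5=0x13  N=0 Z=0
-- IRQ taken; context saved, return-PC = 5 --

K = 4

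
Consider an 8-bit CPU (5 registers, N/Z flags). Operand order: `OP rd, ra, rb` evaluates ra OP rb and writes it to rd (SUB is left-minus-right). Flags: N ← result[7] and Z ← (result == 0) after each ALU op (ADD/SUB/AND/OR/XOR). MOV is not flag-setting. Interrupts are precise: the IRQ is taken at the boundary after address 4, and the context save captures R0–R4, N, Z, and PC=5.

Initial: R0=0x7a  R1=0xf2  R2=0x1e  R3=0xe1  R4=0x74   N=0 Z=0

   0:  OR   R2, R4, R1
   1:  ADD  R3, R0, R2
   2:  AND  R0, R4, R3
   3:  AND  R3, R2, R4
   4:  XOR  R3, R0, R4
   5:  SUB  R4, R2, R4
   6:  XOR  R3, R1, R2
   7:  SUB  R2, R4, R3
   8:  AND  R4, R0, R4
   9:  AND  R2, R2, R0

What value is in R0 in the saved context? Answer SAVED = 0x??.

after  0: R0=0x7a R1=0xf2 R2=0xf6 R3=0xe1 R4=0x74  N=1 Z=0
after  1: R0=0x7a R1=0xf2 R2=0xf6 R3=0x70 R4=0x74  N=0 Z=0
after  2: R0=0x70 R1=0xf2 R2=0xf6 R3=0x70 R4=0x74  N=0 Z=0
after  3: R0=0x70 R1=0xf2 R2=0xf6 R3=0x74 R4=0x74  N=0 Z=0
after  4: R0=0x70 R1=0xf2 R2=0xf6 R3=0x04 R4=0x74  N=0 Z=0
-- IRQ taken; context saved, return-PC = 5 --

SAVED = 0x70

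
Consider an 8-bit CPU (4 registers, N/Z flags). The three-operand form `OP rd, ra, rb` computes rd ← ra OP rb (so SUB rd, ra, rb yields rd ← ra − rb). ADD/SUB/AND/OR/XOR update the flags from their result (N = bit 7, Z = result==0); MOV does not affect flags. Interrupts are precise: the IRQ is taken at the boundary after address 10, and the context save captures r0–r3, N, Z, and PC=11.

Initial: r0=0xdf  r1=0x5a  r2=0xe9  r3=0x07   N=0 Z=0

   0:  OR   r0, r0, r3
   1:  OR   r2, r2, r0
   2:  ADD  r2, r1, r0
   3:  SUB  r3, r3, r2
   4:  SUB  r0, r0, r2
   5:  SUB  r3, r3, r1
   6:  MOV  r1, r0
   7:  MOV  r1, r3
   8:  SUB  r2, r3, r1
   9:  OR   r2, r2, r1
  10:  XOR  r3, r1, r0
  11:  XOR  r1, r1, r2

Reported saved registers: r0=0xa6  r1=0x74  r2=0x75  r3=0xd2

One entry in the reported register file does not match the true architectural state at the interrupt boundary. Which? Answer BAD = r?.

after  0: r0=0xdf r1=0x5a r2=0xe9 r3=0x07  N=1 Z=0
after  1: r0=0xdf r1=0x5a r2=0xff r3=0x07  N=1 Z=0
after  2: r0=0xdf r1=0x5a r2=0x39 r3=0x07  N=0 Z=0
after  3: r0=0xdf r1=0x5a r2=0x39 r3=0xce  N=1 Z=0
after  4: r0=0xa6 r1=0x5a r2=0x39 r3=0xce  N=1 Z=0
after  5: r0=0xa6 r1=0x5a r2=0x39 r3=0x74  N=0 Z=0
after  6: r0=0xa6 r1=0xa6 r2=0x39 r3=0x74  N=0 Z=0
after  7: r0=0xa6 r1=0x74 r2=0x39 r3=0x74  N=0 Z=0
after  8: r0=0xa6 r1=0x74 r2=0x00 r3=0x74  N=0 Z=1
after  9: r0=0xa6 r1=0x74 r2=0x74 r3=0x74  N=0 Z=0
after 10: r0=0xa6 r1=0x74 r2=0x74 r3=0xd2  N=1 Z=0
-- IRQ taken; context saved, return-PC = 11 --
mismatch: r2: reported 0x75 vs actual 0x74

BAD = r2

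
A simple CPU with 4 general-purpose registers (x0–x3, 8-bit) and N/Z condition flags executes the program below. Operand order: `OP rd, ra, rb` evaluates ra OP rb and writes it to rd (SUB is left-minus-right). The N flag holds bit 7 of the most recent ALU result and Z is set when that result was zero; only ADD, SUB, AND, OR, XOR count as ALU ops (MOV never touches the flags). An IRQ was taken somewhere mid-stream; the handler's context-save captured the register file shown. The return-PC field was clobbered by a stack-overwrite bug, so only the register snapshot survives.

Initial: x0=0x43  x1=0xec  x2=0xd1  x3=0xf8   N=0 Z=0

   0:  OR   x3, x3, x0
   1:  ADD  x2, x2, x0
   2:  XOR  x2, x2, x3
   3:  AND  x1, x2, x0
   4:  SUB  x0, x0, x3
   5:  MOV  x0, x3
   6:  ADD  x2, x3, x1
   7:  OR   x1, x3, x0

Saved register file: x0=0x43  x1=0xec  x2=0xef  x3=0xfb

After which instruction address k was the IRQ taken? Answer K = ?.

after  0: x0=0x43 x1=0xec x2=0xd1 x3=0xfb  N=1 Z=0
after  1: x0=0x43 x1=0xec x2=0x14 x3=0xfb  N=0 Z=0
after  2: x0=0x43 x1=0xec x2=0xef x3=0xfb  N=1 Z=0
-- IRQ taken; context saved, return-PC = 3 --

K = 2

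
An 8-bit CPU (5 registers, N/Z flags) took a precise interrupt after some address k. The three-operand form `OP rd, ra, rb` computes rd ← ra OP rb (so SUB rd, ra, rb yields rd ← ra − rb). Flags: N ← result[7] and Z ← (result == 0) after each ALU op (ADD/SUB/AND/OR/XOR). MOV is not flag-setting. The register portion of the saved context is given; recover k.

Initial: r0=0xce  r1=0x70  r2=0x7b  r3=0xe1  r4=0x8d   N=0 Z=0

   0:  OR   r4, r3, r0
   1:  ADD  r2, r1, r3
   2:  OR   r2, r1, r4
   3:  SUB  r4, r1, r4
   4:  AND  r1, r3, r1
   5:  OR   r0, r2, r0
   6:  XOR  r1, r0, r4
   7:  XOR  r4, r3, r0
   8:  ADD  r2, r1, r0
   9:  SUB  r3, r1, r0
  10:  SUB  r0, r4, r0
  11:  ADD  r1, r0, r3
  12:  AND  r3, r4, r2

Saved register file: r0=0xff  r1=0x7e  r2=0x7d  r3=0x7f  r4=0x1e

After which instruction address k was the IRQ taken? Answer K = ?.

after  0: r0=0xce r1=0x70 r2=0x7b r3=0xe1 r4=0xef  N=1 Z=0
after  1: r0=0xce r1=0x70 r2=0x51 r3=0xe1 r4=0xef  N=0 Z=0
after  2: r0=0xce r1=0x70 r2=0xff r3=0xe1 r4=0xef  N=1 Z=0
after  3: r0=0xce r1=0x70 r2=0xff r3=0xe1 r4=0x81  N=1 Z=0
after  4: r0=0xce r1=0x60 r2=0xff r3=0xe1 r4=0x81  N=0 Z=0
after  5: r0=0xff r1=0x60 r2=0xff r3=0xe1 r4=0x81  N=1 Z=0
after  6: r0=0xff r1=0x7e r2=0xff r3=0xe1 r4=0x81  N=0 Z=0
after  7: r0=0xff r1=0x7e r2=0xff r3=0xe1 r4=0x1e  N=0 Z=0
after  8: r0=0xff r1=0x7e r2=0x7d r3=0xe1 r4=0x1e  N=0 Z=0
after  9: r0=0xff r1=0x7e r2=0x7d r3=0x7f r4=0x1e  N=0 Z=0
-- IRQ taken; context saved, return-PC = 10 --

K = 9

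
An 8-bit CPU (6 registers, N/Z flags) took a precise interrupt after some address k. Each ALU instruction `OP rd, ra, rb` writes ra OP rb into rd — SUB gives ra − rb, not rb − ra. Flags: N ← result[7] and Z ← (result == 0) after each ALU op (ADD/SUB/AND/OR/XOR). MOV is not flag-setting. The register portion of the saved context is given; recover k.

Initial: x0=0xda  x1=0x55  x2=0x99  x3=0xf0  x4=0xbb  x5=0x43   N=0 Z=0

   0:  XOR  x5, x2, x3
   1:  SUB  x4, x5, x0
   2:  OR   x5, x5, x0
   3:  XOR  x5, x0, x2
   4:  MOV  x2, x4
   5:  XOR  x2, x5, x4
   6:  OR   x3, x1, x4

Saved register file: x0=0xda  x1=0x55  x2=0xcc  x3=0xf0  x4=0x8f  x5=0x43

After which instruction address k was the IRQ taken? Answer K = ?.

K = 5

after  0: x0=0xda x1=0x55 x2=0x99 x3=0xf0 x4=0xbb x5=0x69  N=0 Z=0
after  1: x0=0xda x1=0x55 x2=0x99 x3=0xf0 x4=0x8f x5=0x69  N=1 Z=0
after  2: x0=0xda x1=0x55 x2=0x99 x3=0xf0 x4=0x8f x5=0xfb  N=1 Z=0
after  3: x0=0xda x1=0x55 x2=0x99 x3=0xf0 x4=0x8f x5=0x43  N=0 Z=0
after  4: x0=0xda x1=0x55 x2=0x8f x3=0xf0 x4=0x8f x5=0x43  N=0 Z=0
after  5: x0=0xda x1=0x55 x2=0xcc x3=0xf0 x4=0x8f x5=0x43  N=1 Z=0
-- IRQ taken; context saved, return-PC = 6 --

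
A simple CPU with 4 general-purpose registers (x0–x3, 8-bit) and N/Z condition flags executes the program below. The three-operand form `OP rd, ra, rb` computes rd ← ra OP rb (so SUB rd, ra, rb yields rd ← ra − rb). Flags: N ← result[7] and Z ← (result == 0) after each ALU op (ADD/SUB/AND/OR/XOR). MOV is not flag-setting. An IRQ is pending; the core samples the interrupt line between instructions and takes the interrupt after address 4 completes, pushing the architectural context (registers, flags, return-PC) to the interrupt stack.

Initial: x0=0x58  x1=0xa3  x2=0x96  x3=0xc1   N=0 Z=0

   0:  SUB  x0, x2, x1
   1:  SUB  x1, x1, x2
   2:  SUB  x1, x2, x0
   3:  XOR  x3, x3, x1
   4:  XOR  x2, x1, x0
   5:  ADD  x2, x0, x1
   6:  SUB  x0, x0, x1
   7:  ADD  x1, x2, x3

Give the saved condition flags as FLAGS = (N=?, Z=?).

after  0: x0=0xf3 x1=0xa3 x2=0x96 x3=0xc1  N=1 Z=0
after  1: x0=0xf3 x1=0x0d x2=0x96 x3=0xc1  N=0 Z=0
after  2: x0=0xf3 x1=0xa3 x2=0x96 x3=0xc1  N=1 Z=0
after  3: x0=0xf3 x1=0xa3 x2=0x96 x3=0x62  N=0 Z=0
after  4: x0=0xf3 x1=0xa3 x2=0x50 x3=0x62  N=0 Z=0
-- IRQ taken; context saved, return-PC = 5 --

FLAGS = (N=0, Z=0)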